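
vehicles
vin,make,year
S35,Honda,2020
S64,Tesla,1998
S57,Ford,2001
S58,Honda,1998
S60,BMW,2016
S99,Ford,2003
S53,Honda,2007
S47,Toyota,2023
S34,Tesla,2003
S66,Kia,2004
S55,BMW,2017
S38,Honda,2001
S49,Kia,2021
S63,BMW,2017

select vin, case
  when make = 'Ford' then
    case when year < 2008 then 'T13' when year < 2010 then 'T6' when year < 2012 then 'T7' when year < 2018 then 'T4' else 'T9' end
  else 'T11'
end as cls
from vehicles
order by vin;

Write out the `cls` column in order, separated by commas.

vin=S34: make='Tesla' → outer ELSE → T11
vin=S35: make='Honda' → outer ELSE → T11
vin=S38: make='Honda' → outer ELSE → T11
vin=S47: make='Toyota' → outer ELSE → T11
vin=S49: make='Kia' → outer ELSE → T11
vin=S53: make='Honda' → outer ELSE → T11
vin=S55: make='BMW' → outer ELSE → T11
vin=S57: make='Ford' → inner[year < 2008] → T13
vin=S58: make='Honda' → outer ELSE → T11
vin=S60: make='BMW' → outer ELSE → T11
vin=S63: make='BMW' → outer ELSE → T11
vin=S64: make='Tesla' → outer ELSE → T11
vin=S66: make='Kia' → outer ELSE → T11
vin=S99: make='Ford' → inner[year < 2008] → T13

T11, T11, T11, T11, T11, T11, T11, T13, T11, T11, T11, T11, T11, T13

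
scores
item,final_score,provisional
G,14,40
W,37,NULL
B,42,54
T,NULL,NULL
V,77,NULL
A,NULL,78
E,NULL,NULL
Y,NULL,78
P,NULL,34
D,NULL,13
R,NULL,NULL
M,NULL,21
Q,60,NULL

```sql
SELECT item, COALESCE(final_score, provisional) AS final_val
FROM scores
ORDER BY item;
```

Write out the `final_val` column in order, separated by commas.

item=A: final_score=NULL, provisional=78 → 78
item=B: final_score=42 → 42
item=D: final_score=NULL, provisional=13 → 13
item=E: final_score=NULL, provisional=NULL (all NULL) → NULL
item=G: final_score=14 → 14
item=M: final_score=NULL, provisional=21 → 21
item=P: final_score=NULL, provisional=34 → 34
item=Q: final_score=60 → 60
item=R: final_score=NULL, provisional=NULL (all NULL) → NULL
item=T: final_score=NULL, provisional=NULL (all NULL) → NULL
item=V: final_score=77 → 77
item=W: final_score=37 → 37
item=Y: final_score=NULL, provisional=78 → 78

78, 42, 13, NULL, 14, 21, 34, 60, NULL, NULL, 77, 37, 78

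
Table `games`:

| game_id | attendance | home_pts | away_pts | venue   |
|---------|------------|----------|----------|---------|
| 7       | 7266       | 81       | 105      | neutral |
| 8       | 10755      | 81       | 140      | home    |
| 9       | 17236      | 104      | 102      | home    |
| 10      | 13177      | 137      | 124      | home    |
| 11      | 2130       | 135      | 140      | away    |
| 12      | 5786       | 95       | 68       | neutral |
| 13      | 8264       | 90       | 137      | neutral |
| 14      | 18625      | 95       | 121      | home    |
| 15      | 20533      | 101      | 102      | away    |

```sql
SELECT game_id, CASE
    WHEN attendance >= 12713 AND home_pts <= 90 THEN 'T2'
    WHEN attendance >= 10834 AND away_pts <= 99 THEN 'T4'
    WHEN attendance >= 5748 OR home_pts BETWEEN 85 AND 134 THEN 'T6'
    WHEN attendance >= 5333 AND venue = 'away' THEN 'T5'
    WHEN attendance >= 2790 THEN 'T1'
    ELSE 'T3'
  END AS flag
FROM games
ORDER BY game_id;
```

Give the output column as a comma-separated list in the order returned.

T6, T6, T6, T6, T3, T6, T6, T6, T6

game_id=7: attendance >= 5748 OR home_pts BETWEEN 85 AND 134 → T6
game_id=8: attendance >= 5748 OR home_pts BETWEEN 85 AND 134 → T6
game_id=9: attendance >= 5748 OR home_pts BETWEEN 85 AND 134 → T6
game_id=10: attendance >= 5748 OR home_pts BETWEEN 85 AND 134 → T6
game_id=11: ELSE → T3
game_id=12: attendance >= 5748 OR home_pts BETWEEN 85 AND 134 → T6
game_id=13: attendance >= 5748 OR home_pts BETWEEN 85 AND 134 → T6
game_id=14: attendance >= 5748 OR home_pts BETWEEN 85 AND 134 → T6
game_id=15: attendance >= 5748 OR home_pts BETWEEN 85 AND 134 → T6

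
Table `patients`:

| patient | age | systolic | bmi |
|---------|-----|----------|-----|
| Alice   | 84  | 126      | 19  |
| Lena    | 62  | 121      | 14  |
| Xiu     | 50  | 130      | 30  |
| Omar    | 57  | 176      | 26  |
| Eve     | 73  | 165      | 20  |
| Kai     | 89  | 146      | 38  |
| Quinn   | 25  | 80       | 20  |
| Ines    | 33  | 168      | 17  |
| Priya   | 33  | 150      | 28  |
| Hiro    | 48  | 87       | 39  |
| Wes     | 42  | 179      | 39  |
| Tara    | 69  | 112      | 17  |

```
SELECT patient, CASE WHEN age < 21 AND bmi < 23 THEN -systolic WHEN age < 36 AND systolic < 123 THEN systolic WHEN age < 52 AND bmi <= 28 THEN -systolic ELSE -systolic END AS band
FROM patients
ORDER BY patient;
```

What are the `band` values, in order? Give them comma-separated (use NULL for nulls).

patient=Alice: ELSE → -126
patient=Eve: ELSE → -165
patient=Hiro: ELSE → -87
patient=Ines: age < 52 AND bmi <= 28 → -168
patient=Kai: ELSE → -146
patient=Lena: ELSE → -121
patient=Omar: ELSE → -176
patient=Priya: age < 52 AND bmi <= 28 → -150
patient=Quinn: age < 36 AND systolic < 123 → 80
patient=Tara: ELSE → -112
patient=Wes: ELSE → -179
patient=Xiu: ELSE → -130

-126, -165, -87, -168, -146, -121, -176, -150, 80, -112, -179, -130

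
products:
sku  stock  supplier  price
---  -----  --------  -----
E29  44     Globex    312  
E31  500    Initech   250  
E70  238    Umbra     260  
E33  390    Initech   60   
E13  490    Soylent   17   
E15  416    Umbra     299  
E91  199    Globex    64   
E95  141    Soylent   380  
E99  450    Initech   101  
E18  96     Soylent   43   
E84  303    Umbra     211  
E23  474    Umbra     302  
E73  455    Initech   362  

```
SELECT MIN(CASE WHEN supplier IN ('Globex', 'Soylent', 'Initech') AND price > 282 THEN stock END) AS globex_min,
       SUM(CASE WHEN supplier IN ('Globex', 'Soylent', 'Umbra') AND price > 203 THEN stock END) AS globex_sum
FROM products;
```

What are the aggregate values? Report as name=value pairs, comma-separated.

[globex_min: supplier IN ('Globex', 'Soylent', 'Initech') AND price > 282]
sku=E29: ✓ → 44
sku=E31: ✗
sku=E70: ✗
sku=E33: ✗
sku=E13: ✗
sku=E15: ✗
sku=E91: ✗
sku=E95: ✓ → 141
sku=E99: ✗
sku=E18: ✗
sku=E84: ✗
sku=E23: ✗
sku=E73: ✓ → 455
globex_min = MIN(44, 141, 455) = 44
—
[globex_sum: supplier IN ('Globex', 'Soylent', 'Umbra') AND price > 203]
sku=E29: ✓ → 44
sku=E31: ✗
sku=E70: ✓ → 238
sku=E33: ✗
sku=E13: ✗
sku=E15: ✓ → 416
sku=E91: ✗
sku=E95: ✓ → 141
sku=E99: ✗
sku=E18: ✗
sku=E84: ✓ → 303
sku=E23: ✓ → 474
sku=E73: ✗
globex_sum = 44 + 238 + 416 + 141 + 303 + 474 = 1616

globex_min=44, globex_sum=1616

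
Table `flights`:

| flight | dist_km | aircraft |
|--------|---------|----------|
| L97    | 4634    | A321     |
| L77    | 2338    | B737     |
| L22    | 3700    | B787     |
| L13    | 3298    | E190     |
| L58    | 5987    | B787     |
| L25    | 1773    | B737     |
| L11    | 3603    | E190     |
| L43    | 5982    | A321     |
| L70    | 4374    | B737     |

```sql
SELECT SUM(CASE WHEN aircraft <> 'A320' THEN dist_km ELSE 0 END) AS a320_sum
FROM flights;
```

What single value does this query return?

35689

flight=L97: ✓ → 4634
flight=L77: ✓ → 2338
flight=L22: ✓ → 3700
flight=L13: ✓ → 3298
flight=L58: ✓ → 5987
flight=L25: ✓ → 1773
flight=L11: ✓ → 3603
flight=L43: ✓ → 5982
flight=L70: ✓ → 4374
a320_sum = 4634 + 2338 + 3700 + 3298 + 5987 + 1773 + 3603 + 5982 + 4374 = 35689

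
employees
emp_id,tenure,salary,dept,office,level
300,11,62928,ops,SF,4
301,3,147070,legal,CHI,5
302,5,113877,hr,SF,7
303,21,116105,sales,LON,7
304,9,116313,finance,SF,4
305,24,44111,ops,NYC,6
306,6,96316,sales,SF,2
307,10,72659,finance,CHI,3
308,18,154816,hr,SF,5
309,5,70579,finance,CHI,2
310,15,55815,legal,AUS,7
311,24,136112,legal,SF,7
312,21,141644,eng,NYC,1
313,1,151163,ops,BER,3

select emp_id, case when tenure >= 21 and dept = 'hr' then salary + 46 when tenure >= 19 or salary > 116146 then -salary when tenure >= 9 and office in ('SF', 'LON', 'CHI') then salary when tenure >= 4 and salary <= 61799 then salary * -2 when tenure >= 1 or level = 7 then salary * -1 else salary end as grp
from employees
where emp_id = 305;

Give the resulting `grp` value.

-44111

emp_id = 305: tenure=24, salary=44111, dept=ops, office=NYC, level=6.
tenure >= 21 and dept = 'hr' → false
tenure >= 19 or salary > 116146 → true → -44111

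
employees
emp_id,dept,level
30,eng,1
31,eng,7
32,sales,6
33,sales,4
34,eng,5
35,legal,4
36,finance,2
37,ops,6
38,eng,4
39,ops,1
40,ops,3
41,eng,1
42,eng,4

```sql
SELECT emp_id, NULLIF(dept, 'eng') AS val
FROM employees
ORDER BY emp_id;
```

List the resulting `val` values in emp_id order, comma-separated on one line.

NULL, NULL, sales, sales, NULL, legal, finance, ops, NULL, ops, ops, NULL, NULL

emp_id=30: dept=eng vs eng: equal → NULL
emp_id=31: dept=eng vs eng: equal → NULL
emp_id=32: dept=sales vs eng: differ → sales
emp_id=33: dept=sales vs eng: differ → sales
emp_id=34: dept=eng vs eng: equal → NULL
emp_id=35: dept=legal vs eng: differ → legal
emp_id=36: dept=finance vs eng: differ → finance
emp_id=37: dept=ops vs eng: differ → ops
emp_id=38: dept=eng vs eng: equal → NULL
emp_id=39: dept=ops vs eng: differ → ops
emp_id=40: dept=ops vs eng: differ → ops
emp_id=41: dept=eng vs eng: equal → NULL
emp_id=42: dept=eng vs eng: equal → NULL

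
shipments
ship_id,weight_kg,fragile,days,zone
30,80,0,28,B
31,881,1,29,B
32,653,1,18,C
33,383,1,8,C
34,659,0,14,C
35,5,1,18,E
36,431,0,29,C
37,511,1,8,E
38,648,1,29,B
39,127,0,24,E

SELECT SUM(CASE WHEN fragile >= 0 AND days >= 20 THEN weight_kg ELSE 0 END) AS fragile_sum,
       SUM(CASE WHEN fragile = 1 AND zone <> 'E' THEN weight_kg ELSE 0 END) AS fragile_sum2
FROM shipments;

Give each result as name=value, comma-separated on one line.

fragile_sum=2167, fragile_sum2=2565

[fragile_sum: fragile >= 0 AND days >= 20]
ship_id=30: ✓ → 80
ship_id=31: ✓ → 881
ship_id=32: ✗
ship_id=33: ✗
ship_id=34: ✗
ship_id=35: ✗
ship_id=36: ✓ → 431
ship_id=37: ✗
ship_id=38: ✓ → 648
ship_id=39: ✓ → 127
fragile_sum = 80 + 881 + 431 + 648 + 127 = 2167
—
[fragile_sum2: fragile = 1 AND zone <> 'E']
ship_id=30: ✗
ship_id=31: ✓ → 881
ship_id=32: ✓ → 653
ship_id=33: ✓ → 383
ship_id=34: ✗
ship_id=35: ✗
ship_id=36: ✗
ship_id=37: ✗
ship_id=38: ✓ → 648
ship_id=39: ✗
fragile_sum2 = 881 + 653 + 383 + 648 = 2565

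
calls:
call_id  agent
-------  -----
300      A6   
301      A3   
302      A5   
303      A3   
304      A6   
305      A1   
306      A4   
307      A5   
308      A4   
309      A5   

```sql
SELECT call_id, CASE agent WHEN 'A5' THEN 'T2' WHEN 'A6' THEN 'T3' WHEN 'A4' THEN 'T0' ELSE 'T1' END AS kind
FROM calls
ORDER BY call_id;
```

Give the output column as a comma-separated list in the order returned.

T3, T1, T2, T1, T3, T1, T0, T2, T0, T2

call_id=300: agent='A6' → T3
call_id=301: ELSE → T1
call_id=302: agent='A5' → T2
call_id=303: ELSE → T1
call_id=304: agent='A6' → T3
call_id=305: ELSE → T1
call_id=306: agent='A4' → T0
call_id=307: agent='A5' → T2
call_id=308: agent='A4' → T0
call_id=309: agent='A5' → T2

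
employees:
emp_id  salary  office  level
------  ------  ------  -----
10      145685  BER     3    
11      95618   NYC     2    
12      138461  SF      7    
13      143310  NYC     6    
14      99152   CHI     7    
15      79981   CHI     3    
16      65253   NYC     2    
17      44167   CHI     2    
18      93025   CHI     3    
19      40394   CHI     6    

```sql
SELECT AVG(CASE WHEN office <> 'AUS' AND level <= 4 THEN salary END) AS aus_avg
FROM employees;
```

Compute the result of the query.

87288.1666666667

emp_id=10: ✓ → 145685
emp_id=11: ✓ → 95618
emp_id=12: ✗
emp_id=13: ✗
emp_id=14: ✗
emp_id=15: ✓ → 79981
emp_id=16: ✓ → 65253
emp_id=17: ✓ → 44167
emp_id=18: ✓ → 93025
emp_id=19: ✗
aus_avg = (145685 + 95618 + 79981 + 65253 + 44167 + 93025) / 6 = 87288.1666666667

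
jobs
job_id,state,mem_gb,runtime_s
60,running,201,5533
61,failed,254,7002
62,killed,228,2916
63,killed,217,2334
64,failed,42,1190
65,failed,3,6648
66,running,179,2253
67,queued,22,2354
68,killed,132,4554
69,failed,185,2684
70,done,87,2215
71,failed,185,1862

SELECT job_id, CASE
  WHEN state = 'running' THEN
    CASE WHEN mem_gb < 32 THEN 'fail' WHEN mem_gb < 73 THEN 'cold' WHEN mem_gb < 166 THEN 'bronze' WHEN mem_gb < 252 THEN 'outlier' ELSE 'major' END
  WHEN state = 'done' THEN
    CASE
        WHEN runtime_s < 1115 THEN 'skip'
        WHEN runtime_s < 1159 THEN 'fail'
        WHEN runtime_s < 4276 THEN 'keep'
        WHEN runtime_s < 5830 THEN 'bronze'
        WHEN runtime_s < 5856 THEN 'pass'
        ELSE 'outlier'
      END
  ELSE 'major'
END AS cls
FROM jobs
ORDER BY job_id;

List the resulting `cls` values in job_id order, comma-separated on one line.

outlier, major, major, major, major, major, outlier, major, major, major, keep, major

job_id=60: state='running' → inner[mem_gb < 252] → outlier
job_id=61: state='failed' → outer ELSE → major
job_id=62: state='killed' → outer ELSE → major
job_id=63: state='killed' → outer ELSE → major
job_id=64: state='failed' → outer ELSE → major
job_id=65: state='failed' → outer ELSE → major
job_id=66: state='running' → inner[mem_gb < 252] → outlier
job_id=67: state='queued' → outer ELSE → major
job_id=68: state='killed' → outer ELSE → major
job_id=69: state='failed' → outer ELSE → major
job_id=70: state='done' → inner[runtime_s < 4276] → keep
job_id=71: state='failed' → outer ELSE → major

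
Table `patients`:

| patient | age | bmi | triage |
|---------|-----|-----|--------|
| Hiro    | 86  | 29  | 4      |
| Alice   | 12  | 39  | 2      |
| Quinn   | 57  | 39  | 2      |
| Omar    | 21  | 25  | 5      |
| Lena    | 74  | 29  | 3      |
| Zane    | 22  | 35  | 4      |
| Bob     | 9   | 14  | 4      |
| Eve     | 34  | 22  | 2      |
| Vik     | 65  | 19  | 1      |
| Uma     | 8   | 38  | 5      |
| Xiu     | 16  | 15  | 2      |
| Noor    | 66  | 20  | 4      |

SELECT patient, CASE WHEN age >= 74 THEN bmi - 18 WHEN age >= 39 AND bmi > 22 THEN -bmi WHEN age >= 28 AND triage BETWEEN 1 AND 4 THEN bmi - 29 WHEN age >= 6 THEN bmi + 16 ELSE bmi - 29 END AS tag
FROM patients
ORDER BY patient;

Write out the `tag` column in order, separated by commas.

patient=Alice: age >= 6 → 55
patient=Bob: age >= 6 → 30
patient=Eve: age >= 28 AND triage BETWEEN 1 AND 4 → -7
patient=Hiro: age >= 74 → 11
patient=Lena: age >= 74 → 11
patient=Noor: age >= 28 AND triage BETWEEN 1 AND 4 → -9
patient=Omar: age >= 6 → 41
patient=Quinn: age >= 39 AND bmi > 22 → -39
patient=Uma: age >= 6 → 54
patient=Vik: age >= 28 AND triage BETWEEN 1 AND 4 → -10
patient=Xiu: age >= 6 → 31
patient=Zane: age >= 6 → 51

55, 30, -7, 11, 11, -9, 41, -39, 54, -10, 31, 51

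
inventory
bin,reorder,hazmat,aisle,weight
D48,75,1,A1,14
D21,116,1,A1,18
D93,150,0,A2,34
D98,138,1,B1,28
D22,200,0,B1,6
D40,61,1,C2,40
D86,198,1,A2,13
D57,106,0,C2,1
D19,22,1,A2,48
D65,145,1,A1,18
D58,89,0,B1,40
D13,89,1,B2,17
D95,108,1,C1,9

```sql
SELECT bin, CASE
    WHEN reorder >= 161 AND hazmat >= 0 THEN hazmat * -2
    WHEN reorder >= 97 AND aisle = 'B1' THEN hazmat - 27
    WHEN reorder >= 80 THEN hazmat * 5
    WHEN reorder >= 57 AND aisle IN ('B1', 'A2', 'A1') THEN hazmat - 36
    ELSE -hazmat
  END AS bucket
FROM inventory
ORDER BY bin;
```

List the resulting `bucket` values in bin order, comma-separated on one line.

bin=D13: reorder >= 80 → 5
bin=D19: ELSE → -1
bin=D21: reorder >= 80 → 5
bin=D22: reorder >= 161 AND hazmat >= 0 → 0
bin=D40: ELSE → -1
bin=D48: reorder >= 57 AND aisle IN ('B1', 'A2', 'A1') → -35
bin=D57: reorder >= 80 → 0
bin=D58: reorder >= 80 → 0
bin=D65: reorder >= 80 → 5
bin=D86: reorder >= 161 AND hazmat >= 0 → -2
bin=D93: reorder >= 80 → 0
bin=D95: reorder >= 80 → 5
bin=D98: reorder >= 97 AND aisle = 'B1' → -26

5, -1, 5, 0, -1, -35, 0, 0, 5, -2, 0, 5, -26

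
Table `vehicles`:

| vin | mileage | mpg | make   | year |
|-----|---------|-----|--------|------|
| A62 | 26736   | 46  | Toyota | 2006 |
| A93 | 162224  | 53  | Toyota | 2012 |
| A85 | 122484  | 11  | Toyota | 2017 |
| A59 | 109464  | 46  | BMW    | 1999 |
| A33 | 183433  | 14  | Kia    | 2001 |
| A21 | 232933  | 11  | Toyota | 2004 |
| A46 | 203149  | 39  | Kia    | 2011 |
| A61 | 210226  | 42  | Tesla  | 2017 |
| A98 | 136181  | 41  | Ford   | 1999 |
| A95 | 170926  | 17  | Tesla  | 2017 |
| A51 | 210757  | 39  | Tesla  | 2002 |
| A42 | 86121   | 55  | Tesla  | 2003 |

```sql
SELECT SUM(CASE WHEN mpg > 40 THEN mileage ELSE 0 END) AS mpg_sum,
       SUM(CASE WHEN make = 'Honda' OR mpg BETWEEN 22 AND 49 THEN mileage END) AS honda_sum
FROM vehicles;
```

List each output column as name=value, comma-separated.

mpg_sum=730952, honda_sum=896513

[mpg_sum: mpg > 40]
vin=A62: ✓ → 26736
vin=A93: ✓ → 162224
vin=A85: ✗
vin=A59: ✓ → 109464
vin=A33: ✗
vin=A21: ✗
vin=A46: ✗
vin=A61: ✓ → 210226
vin=A98: ✓ → 136181
vin=A95: ✗
vin=A51: ✗
vin=A42: ✓ → 86121
mpg_sum = 26736 + 162224 + 109464 + 210226 + 136181 + 86121 = 730952
—
[honda_sum: make = 'Honda' OR mpg BETWEEN 22 AND 49]
vin=A62: ✓ → 26736
vin=A93: ✗
vin=A85: ✗
vin=A59: ✓ → 109464
vin=A33: ✗
vin=A21: ✗
vin=A46: ✓ → 203149
vin=A61: ✓ → 210226
vin=A98: ✓ → 136181
vin=A95: ✗
vin=A51: ✓ → 210757
vin=A42: ✗
honda_sum = 26736 + 109464 + 203149 + 210226 + 136181 + 210757 = 896513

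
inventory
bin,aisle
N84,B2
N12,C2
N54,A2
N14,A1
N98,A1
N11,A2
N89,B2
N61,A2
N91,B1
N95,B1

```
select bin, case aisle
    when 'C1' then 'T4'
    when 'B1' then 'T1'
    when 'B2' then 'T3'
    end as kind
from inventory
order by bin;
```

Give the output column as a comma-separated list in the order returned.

NULL, NULL, NULL, NULL, NULL, T3, T3, T1, T1, NULL

bin=N11: (no match → NULL) → NULL
bin=N12: (no match → NULL) → NULL
bin=N14: (no match → NULL) → NULL
bin=N54: (no match → NULL) → NULL
bin=N61: (no match → NULL) → NULL
bin=N84: aisle='B2' → T3
bin=N89: aisle='B2' → T3
bin=N91: aisle='B1' → T1
bin=N95: aisle='B1' → T1
bin=N98: (no match → NULL) → NULL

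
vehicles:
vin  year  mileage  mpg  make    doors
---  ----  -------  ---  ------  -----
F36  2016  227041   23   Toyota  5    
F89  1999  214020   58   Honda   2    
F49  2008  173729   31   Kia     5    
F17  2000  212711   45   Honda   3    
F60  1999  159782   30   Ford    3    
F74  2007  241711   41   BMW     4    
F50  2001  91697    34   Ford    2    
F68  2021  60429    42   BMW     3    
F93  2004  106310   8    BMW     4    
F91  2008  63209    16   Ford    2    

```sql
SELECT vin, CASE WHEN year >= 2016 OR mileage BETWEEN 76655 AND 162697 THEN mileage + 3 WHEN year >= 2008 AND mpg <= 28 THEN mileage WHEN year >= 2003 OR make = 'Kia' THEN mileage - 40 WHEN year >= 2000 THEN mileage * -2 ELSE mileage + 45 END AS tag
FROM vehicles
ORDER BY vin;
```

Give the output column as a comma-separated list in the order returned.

-425422, 227044, 173689, 91700, 159785, 60432, 241671, 214065, 63209, 106313

vin=F17: year >= 2000 → -425422
vin=F36: year >= 2016 OR mileage BETWEEN 76655 AND 162697 → 227044
vin=F49: year >= 2003 OR make = 'Kia' → 173689
vin=F50: year >= 2016 OR mileage BETWEEN 76655 AND 162697 → 91700
vin=F60: year >= 2016 OR mileage BETWEEN 76655 AND 162697 → 159785
vin=F68: year >= 2016 OR mileage BETWEEN 76655 AND 162697 → 60432
vin=F74: year >= 2003 OR make = 'Kia' → 241671
vin=F89: ELSE → 214065
vin=F91: year >= 2008 AND mpg <= 28 → 63209
vin=F93: year >= 2016 OR mileage BETWEEN 76655 AND 162697 → 106313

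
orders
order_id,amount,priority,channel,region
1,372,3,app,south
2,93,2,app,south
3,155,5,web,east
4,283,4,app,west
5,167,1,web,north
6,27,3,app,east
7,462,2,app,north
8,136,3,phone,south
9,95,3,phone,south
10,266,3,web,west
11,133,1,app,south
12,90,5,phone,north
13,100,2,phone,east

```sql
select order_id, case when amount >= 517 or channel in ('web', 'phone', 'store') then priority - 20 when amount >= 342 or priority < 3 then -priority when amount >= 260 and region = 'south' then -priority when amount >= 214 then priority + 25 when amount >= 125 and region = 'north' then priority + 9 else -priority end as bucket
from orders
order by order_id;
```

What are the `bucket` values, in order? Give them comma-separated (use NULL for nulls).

order_id=1: amount >= 342 or priority < 3 → -3
order_id=2: amount >= 342 or priority < 3 → -2
order_id=3: amount >= 517 or channel in ('web', 'phone', 'store') → -15
order_id=4: amount >= 214 → 29
order_id=5: amount >= 517 or channel in ('web', 'phone', 'store') → -19
order_id=6: ELSE → -3
order_id=7: amount >= 342 or priority < 3 → -2
order_id=8: amount >= 517 or channel in ('web', 'phone', 'store') → -17
order_id=9: amount >= 517 or channel in ('web', 'phone', 'store') → -17
order_id=10: amount >= 517 or channel in ('web', 'phone', 'store') → -17
order_id=11: amount >= 342 or priority < 3 → -1
order_id=12: amount >= 517 or channel in ('web', 'phone', 'store') → -15
order_id=13: amount >= 517 or channel in ('web', 'phone', 'store') → -18

-3, -2, -15, 29, -19, -3, -2, -17, -17, -17, -1, -15, -18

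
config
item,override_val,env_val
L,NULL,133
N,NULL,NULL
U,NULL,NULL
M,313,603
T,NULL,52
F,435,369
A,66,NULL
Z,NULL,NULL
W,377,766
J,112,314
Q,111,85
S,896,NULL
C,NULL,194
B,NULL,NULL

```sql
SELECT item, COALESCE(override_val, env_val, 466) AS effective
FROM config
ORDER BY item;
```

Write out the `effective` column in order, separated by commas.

66, 466, 194, 435, 112, 133, 313, 466, 111, 896, 52, 466, 377, 466

item=A: override_val=66 → 66
item=B: override_val=NULL, env_val=NULL, → literal 466 → 466
item=C: override_val=NULL, env_val=194 → 194
item=F: override_val=435 → 435
item=J: override_val=112 → 112
item=L: override_val=NULL, env_val=133 → 133
item=M: override_val=313 → 313
item=N: override_val=NULL, env_val=NULL, → literal 466 → 466
item=Q: override_val=111 → 111
item=S: override_val=896 → 896
item=T: override_val=NULL, env_val=52 → 52
item=U: override_val=NULL, env_val=NULL, → literal 466 → 466
item=W: override_val=377 → 377
item=Z: override_val=NULL, env_val=NULL, → literal 466 → 466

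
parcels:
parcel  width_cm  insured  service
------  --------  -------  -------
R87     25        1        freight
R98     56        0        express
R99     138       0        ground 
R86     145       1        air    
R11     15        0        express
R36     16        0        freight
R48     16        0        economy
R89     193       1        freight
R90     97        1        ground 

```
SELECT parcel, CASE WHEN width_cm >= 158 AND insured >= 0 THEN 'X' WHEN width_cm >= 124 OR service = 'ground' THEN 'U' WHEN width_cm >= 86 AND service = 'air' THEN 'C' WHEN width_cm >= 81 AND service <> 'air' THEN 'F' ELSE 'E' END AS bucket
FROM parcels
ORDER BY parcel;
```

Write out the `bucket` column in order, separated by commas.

parcel=R11: ELSE → E
parcel=R36: ELSE → E
parcel=R48: ELSE → E
parcel=R86: width_cm >= 124 OR service = 'ground' → U
parcel=R87: ELSE → E
parcel=R89: width_cm >= 158 AND insured >= 0 → X
parcel=R90: width_cm >= 124 OR service = 'ground' → U
parcel=R98: ELSE → E
parcel=R99: width_cm >= 124 OR service = 'ground' → U

E, E, E, U, E, X, U, E, U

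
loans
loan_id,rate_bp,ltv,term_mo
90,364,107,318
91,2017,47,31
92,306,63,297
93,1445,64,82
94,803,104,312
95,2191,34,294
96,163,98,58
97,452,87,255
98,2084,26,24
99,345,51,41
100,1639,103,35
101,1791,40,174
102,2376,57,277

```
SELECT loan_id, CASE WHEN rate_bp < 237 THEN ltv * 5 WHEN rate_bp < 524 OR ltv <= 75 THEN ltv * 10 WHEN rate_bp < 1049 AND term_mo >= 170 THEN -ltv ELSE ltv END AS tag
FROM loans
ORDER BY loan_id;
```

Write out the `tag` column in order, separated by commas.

loan_id=90: rate_bp < 524 OR ltv <= 75 → 1070
loan_id=91: rate_bp < 524 OR ltv <= 75 → 470
loan_id=92: rate_bp < 524 OR ltv <= 75 → 630
loan_id=93: rate_bp < 524 OR ltv <= 75 → 640
loan_id=94: rate_bp < 1049 AND term_mo >= 170 → -104
loan_id=95: rate_bp < 524 OR ltv <= 75 → 340
loan_id=96: rate_bp < 237 → 490
loan_id=97: rate_bp < 524 OR ltv <= 75 → 870
loan_id=98: rate_bp < 524 OR ltv <= 75 → 260
loan_id=99: rate_bp < 524 OR ltv <= 75 → 510
loan_id=100: ELSE → 103
loan_id=101: rate_bp < 524 OR ltv <= 75 → 400
loan_id=102: rate_bp < 524 OR ltv <= 75 → 570

1070, 470, 630, 640, -104, 340, 490, 870, 260, 510, 103, 400, 570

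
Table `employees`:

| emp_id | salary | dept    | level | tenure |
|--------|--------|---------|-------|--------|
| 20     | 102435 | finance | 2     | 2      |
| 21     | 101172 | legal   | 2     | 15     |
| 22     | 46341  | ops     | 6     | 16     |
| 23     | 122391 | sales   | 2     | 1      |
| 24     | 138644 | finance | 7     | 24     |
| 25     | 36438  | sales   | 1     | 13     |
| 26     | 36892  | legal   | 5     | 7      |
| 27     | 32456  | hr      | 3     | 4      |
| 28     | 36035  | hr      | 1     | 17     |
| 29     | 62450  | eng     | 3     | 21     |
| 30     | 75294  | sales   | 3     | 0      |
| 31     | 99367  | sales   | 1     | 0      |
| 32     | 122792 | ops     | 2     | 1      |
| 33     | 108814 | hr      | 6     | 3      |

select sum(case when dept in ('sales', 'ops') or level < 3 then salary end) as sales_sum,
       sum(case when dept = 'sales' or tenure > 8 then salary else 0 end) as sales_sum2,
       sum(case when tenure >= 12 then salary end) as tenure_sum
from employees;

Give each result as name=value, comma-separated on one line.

sales_sum=742265, sales_sum2=718132, tenure_sum=421080

[sales_sum: dept in ('sales', 'ops') or level < 3]
emp_id=20: ✓ → 102435
emp_id=21: ✓ → 101172
emp_id=22: ✓ → 46341
emp_id=23: ✓ → 122391
emp_id=24: ✗
emp_id=25: ✓ → 36438
emp_id=26: ✗
emp_id=27: ✗
emp_id=28: ✓ → 36035
emp_id=29: ✗
emp_id=30: ✓ → 75294
emp_id=31: ✓ → 99367
emp_id=32: ✓ → 122792
emp_id=33: ✗
sales_sum = 102435 + 101172 + 46341 + 122391 + 36438 + 36035 + 75294 + 99367 + 122792 = 742265
—
[sales_sum2: dept = 'sales' or tenure > 8]
emp_id=20: ✗
emp_id=21: ✓ → 101172
emp_id=22: ✓ → 46341
emp_id=23: ✓ → 122391
emp_id=24: ✓ → 138644
emp_id=25: ✓ → 36438
emp_id=26: ✗
emp_id=27: ✗
emp_id=28: ✓ → 36035
emp_id=29: ✓ → 62450
emp_id=30: ✓ → 75294
emp_id=31: ✓ → 99367
emp_id=32: ✗
emp_id=33: ✗
sales_sum2 = 101172 + 46341 + 122391 + 138644 + 36438 + 36035 + 62450 + 75294 + 99367 = 718132
—
[tenure_sum: tenure >= 12]
emp_id=20: ✗
emp_id=21: ✓ → 101172
emp_id=22: ✓ → 46341
emp_id=23: ✗
emp_id=24: ✓ → 138644
emp_id=25: ✓ → 36438
emp_id=26: ✗
emp_id=27: ✗
emp_id=28: ✓ → 36035
emp_id=29: ✓ → 62450
emp_id=30: ✗
emp_id=31: ✗
emp_id=32: ✗
emp_id=33: ✗
tenure_sum = 101172 + 46341 + 138644 + 36438 + 36035 + 62450 = 421080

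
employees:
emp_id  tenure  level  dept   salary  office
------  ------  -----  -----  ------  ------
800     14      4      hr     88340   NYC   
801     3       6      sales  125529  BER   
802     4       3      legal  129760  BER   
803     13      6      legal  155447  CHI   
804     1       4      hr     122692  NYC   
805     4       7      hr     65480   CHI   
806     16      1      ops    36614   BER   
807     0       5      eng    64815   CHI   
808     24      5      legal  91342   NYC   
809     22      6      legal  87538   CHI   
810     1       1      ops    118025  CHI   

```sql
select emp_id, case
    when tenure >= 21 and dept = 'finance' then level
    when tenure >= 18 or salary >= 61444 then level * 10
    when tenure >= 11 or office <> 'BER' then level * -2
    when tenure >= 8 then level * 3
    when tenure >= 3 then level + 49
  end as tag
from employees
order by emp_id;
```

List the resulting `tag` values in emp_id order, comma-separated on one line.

40, 60, 30, 60, 40, 70, -2, 50, 50, 60, 10

emp_id=800: tenure >= 18 or salary >= 61444 → 40
emp_id=801: tenure >= 18 or salary >= 61444 → 60
emp_id=802: tenure >= 18 or salary >= 61444 → 30
emp_id=803: tenure >= 18 or salary >= 61444 → 60
emp_id=804: tenure >= 18 or salary >= 61444 → 40
emp_id=805: tenure >= 18 or salary >= 61444 → 70
emp_id=806: tenure >= 11 or office <> 'BER' → -2
emp_id=807: tenure >= 18 or salary >= 61444 → 50
emp_id=808: tenure >= 18 or salary >= 61444 → 50
emp_id=809: tenure >= 18 or salary >= 61444 → 60
emp_id=810: tenure >= 18 or salary >= 61444 → 10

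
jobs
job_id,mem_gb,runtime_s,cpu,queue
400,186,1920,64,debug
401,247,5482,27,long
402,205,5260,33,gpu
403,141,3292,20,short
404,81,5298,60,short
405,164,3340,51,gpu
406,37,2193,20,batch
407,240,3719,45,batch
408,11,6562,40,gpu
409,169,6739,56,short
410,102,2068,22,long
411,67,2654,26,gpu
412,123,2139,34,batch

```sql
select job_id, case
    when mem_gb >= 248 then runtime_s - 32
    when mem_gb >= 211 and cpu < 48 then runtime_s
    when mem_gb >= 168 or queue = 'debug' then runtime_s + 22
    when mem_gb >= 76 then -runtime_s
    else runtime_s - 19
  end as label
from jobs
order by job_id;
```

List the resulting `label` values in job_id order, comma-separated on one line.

job_id=400: mem_gb >= 168 or queue = 'debug' → 1942
job_id=401: mem_gb >= 211 and cpu < 48 → 5482
job_id=402: mem_gb >= 168 or queue = 'debug' → 5282
job_id=403: mem_gb >= 76 → -3292
job_id=404: mem_gb >= 76 → -5298
job_id=405: mem_gb >= 76 → -3340
job_id=406: ELSE → 2174
job_id=407: mem_gb >= 211 and cpu < 48 → 3719
job_id=408: ELSE → 6543
job_id=409: mem_gb >= 168 or queue = 'debug' → 6761
job_id=410: mem_gb >= 76 → -2068
job_id=411: ELSE → 2635
job_id=412: mem_gb >= 76 → -2139

1942, 5482, 5282, -3292, -5298, -3340, 2174, 3719, 6543, 6761, -2068, 2635, -2139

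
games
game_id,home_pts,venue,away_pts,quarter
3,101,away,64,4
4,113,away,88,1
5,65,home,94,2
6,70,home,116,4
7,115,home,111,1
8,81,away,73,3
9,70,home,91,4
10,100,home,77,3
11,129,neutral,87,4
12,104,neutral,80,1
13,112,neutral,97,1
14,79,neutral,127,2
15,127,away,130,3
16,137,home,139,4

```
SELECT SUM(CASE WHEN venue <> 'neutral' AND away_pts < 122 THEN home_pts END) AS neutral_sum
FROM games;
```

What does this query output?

game_id=3: ✓ → 101
game_id=4: ✓ → 113
game_id=5: ✓ → 65
game_id=6: ✓ → 70
game_id=7: ✓ → 115
game_id=8: ✓ → 81
game_id=9: ✓ → 70
game_id=10: ✓ → 100
game_id=11: ✗
game_id=12: ✗
game_id=13: ✗
game_id=14: ✗
game_id=15: ✗
game_id=16: ✗
neutral_sum = 101 + 113 + 65 + 70 + 115 + 81 + 70 + 100 = 715

715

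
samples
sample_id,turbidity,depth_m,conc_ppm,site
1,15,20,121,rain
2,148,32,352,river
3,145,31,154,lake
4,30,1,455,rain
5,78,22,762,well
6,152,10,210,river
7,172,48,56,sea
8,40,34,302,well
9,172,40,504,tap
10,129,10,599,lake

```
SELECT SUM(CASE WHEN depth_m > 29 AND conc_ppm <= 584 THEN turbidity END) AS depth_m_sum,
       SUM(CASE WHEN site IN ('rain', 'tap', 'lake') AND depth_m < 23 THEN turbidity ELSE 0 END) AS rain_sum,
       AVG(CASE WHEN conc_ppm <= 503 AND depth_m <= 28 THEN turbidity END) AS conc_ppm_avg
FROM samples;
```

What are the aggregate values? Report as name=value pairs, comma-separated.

[depth_m_sum: depth_m > 29 AND conc_ppm <= 584]
sample_id=1: ✗
sample_id=2: ✓ → 148
sample_id=3: ✓ → 145
sample_id=4: ✗
sample_id=5: ✗
sample_id=6: ✗
sample_id=7: ✓ → 172
sample_id=8: ✓ → 40
sample_id=9: ✓ → 172
sample_id=10: ✗
depth_m_sum = 148 + 145 + 172 + 40 + 172 = 677
—
[rain_sum: site IN ('rain', 'tap', 'lake') AND depth_m < 23]
sample_id=1: ✓ → 15
sample_id=2: ✗
sample_id=3: ✗
sample_id=4: ✓ → 30
sample_id=5: ✗
sample_id=6: ✗
sample_id=7: ✗
sample_id=8: ✗
sample_id=9: ✗
sample_id=10: ✓ → 129
rain_sum = 15 + 30 + 129 = 174
—
[conc_ppm_avg: conc_ppm <= 503 AND depth_m <= 28]
sample_id=1: ✓ → 15
sample_id=2: ✗
sample_id=3: ✗
sample_id=4: ✓ → 30
sample_id=5: ✗
sample_id=6: ✓ → 152
sample_id=7: ✗
sample_id=8: ✗
sample_id=9: ✗
sample_id=10: ✗
conc_ppm_avg = (15 + 30 + 152) / 3 = 65.6666666667

depth_m_sum=677, rain_sum=174, conc_ppm_avg=65.6666666667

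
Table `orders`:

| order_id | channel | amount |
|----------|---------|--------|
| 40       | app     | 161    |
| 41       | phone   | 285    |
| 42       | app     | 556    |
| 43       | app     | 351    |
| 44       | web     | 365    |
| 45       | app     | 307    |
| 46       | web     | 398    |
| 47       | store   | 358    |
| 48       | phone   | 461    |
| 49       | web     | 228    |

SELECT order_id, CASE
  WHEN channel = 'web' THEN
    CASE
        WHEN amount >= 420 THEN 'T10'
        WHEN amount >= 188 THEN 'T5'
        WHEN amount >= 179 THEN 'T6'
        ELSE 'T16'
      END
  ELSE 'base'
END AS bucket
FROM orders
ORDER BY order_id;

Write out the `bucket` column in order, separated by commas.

base, base, base, base, T5, base, T5, base, base, T5

order_id=40: channel='app' → outer ELSE → base
order_id=41: channel='phone' → outer ELSE → base
order_id=42: channel='app' → outer ELSE → base
order_id=43: channel='app' → outer ELSE → base
order_id=44: channel='web' → inner[amount >= 188] → T5
order_id=45: channel='app' → outer ELSE → base
order_id=46: channel='web' → inner[amount >= 188] → T5
order_id=47: channel='store' → outer ELSE → base
order_id=48: channel='phone' → outer ELSE → base
order_id=49: channel='web' → inner[amount >= 188] → T5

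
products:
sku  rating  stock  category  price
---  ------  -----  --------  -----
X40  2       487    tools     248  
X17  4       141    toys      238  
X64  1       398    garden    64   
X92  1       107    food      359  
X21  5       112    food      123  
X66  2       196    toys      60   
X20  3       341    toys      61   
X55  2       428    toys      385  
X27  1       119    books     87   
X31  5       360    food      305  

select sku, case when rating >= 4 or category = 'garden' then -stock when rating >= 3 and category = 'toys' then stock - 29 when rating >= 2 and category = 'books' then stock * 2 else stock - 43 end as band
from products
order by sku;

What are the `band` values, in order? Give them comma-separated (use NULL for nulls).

sku=X17: rating >= 4 or category = 'garden' → -141
sku=X20: rating >= 3 and category = 'toys' → 312
sku=X21: rating >= 4 or category = 'garden' → -112
sku=X27: ELSE → 76
sku=X31: rating >= 4 or category = 'garden' → -360
sku=X40: ELSE → 444
sku=X55: ELSE → 385
sku=X64: rating >= 4 or category = 'garden' → -398
sku=X66: ELSE → 153
sku=X92: ELSE → 64

-141, 312, -112, 76, -360, 444, 385, -398, 153, 64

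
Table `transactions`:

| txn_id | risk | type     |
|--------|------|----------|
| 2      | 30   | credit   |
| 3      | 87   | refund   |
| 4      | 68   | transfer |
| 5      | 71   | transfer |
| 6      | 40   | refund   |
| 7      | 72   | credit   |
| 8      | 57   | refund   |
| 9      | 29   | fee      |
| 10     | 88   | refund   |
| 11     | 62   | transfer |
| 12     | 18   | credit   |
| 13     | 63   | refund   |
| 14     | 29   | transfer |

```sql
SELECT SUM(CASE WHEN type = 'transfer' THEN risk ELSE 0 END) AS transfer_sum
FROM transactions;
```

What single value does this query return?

230

txn_id=2: ✗
txn_id=3: ✗
txn_id=4: ✓ → 68
txn_id=5: ✓ → 71
txn_id=6: ✗
txn_id=7: ✗
txn_id=8: ✗
txn_id=9: ✗
txn_id=10: ✗
txn_id=11: ✓ → 62
txn_id=12: ✗
txn_id=13: ✗
txn_id=14: ✓ → 29
transfer_sum = 68 + 71 + 62 + 29 = 230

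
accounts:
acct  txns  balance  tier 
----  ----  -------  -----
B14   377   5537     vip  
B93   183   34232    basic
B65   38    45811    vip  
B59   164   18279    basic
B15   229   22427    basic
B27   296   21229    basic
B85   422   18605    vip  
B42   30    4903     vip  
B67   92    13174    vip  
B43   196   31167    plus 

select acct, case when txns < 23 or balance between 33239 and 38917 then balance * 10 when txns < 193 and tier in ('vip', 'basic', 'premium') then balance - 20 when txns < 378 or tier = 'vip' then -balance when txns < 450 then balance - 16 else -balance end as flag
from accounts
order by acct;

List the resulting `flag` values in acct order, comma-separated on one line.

acct=B14: txns < 378 or tier = 'vip' → -5537
acct=B15: txns < 378 or tier = 'vip' → -22427
acct=B27: txns < 378 or tier = 'vip' → -21229
acct=B42: txns < 193 and tier in ('vip', 'basic', 'premium') → 4883
acct=B43: txns < 378 or tier = 'vip' → -31167
acct=B59: txns < 193 and tier in ('vip', 'basic', 'premium') → 18259
acct=B65: txns < 193 and tier in ('vip', 'basic', 'premium') → 45791
acct=B67: txns < 193 and tier in ('vip', 'basic', 'premium') → 13154
acct=B85: txns < 378 or tier = 'vip' → -18605
acct=B93: txns < 23 or balance between 33239 and 38917 → 342320

-5537, -22427, -21229, 4883, -31167, 18259, 45791, 13154, -18605, 342320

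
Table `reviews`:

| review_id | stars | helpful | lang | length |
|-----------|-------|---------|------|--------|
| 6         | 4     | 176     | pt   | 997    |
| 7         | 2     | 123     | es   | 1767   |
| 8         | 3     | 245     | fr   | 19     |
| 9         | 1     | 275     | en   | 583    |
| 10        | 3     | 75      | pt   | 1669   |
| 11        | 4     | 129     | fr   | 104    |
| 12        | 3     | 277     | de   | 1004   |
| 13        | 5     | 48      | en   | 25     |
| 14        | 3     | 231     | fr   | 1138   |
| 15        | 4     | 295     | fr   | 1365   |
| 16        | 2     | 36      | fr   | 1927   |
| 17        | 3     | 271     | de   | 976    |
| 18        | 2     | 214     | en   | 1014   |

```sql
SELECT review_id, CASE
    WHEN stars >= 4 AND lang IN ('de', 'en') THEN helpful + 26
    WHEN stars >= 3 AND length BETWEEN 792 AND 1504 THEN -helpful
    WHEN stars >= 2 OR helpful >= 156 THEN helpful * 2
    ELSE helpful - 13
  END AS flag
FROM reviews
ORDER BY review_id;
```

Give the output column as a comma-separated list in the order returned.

review_id=6: stars >= 3 AND length BETWEEN 792 AND 1504 → -176
review_id=7: stars >= 2 OR helpful >= 156 → 246
review_id=8: stars >= 2 OR helpful >= 156 → 490
review_id=9: stars >= 2 OR helpful >= 156 → 550
review_id=10: stars >= 2 OR helpful >= 156 → 150
review_id=11: stars >= 2 OR helpful >= 156 → 258
review_id=12: stars >= 3 AND length BETWEEN 792 AND 1504 → -277
review_id=13: stars >= 4 AND lang IN ('de', 'en') → 74
review_id=14: stars >= 3 AND length BETWEEN 792 AND 1504 → -231
review_id=15: stars >= 3 AND length BETWEEN 792 AND 1504 → -295
review_id=16: stars >= 2 OR helpful >= 156 → 72
review_id=17: stars >= 3 AND length BETWEEN 792 AND 1504 → -271
review_id=18: stars >= 2 OR helpful >= 156 → 428

-176, 246, 490, 550, 150, 258, -277, 74, -231, -295, 72, -271, 428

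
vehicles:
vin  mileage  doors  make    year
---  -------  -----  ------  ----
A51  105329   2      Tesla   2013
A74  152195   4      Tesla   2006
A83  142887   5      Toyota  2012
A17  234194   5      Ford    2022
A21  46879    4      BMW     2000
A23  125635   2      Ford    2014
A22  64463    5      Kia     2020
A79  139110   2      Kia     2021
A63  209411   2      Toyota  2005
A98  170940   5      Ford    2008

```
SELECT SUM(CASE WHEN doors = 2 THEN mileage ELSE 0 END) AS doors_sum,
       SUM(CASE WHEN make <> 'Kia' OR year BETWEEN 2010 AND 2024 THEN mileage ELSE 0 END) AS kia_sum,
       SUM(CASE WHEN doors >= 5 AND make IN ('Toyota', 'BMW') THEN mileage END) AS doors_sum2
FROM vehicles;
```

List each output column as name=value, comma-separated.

[doors_sum: doors = 2]
vin=A51: ✓ → 105329
vin=A74: ✗
vin=A83: ✗
vin=A17: ✗
vin=A21: ✗
vin=A23: ✓ → 125635
vin=A22: ✗
vin=A79: ✓ → 139110
vin=A63: ✓ → 209411
vin=A98: ✗
doors_sum = 105329 + 125635 + 139110 + 209411 = 579485
—
[kia_sum: make <> 'Kia' OR year BETWEEN 2010 AND 2024]
vin=A51: ✓ → 105329
vin=A74: ✓ → 152195
vin=A83: ✓ → 142887
vin=A17: ✓ → 234194
vin=A21: ✓ → 46879
vin=A23: ✓ → 125635
vin=A22: ✓ → 64463
vin=A79: ✓ → 139110
vin=A63: ✓ → 209411
vin=A98: ✓ → 170940
kia_sum = 105329 + 152195 + 142887 + 234194 + 46879 + 125635 + 64463 + 139110 + 209411 + 170940 = 1391043
—
[doors_sum2: doors >= 5 AND make IN ('Toyota', 'BMW')]
vin=A51: ✗
vin=A74: ✗
vin=A83: ✓ → 142887
vin=A17: ✗
vin=A21: ✗
vin=A23: ✗
vin=A22: ✗
vin=A79: ✗
vin=A63: ✗
vin=A98: ✗
doors_sum2 = 142887

doors_sum=579485, kia_sum=1391043, doors_sum2=142887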